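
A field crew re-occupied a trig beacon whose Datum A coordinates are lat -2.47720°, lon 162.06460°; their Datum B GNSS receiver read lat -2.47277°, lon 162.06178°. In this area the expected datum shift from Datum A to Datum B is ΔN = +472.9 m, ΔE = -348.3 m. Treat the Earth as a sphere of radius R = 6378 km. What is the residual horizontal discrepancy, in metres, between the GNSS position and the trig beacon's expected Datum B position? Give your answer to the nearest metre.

40 m

Observed coordinate differences: Δφ = +0.00443°, Δλ = -0.00282°.
Converting to metres (1° lat = 111317 m, cos φ = 0.999066): observed ΔN = 493.1 m, observed ΔE = -313.6 m.
Subtracting the expected shift leaves a residual of 493.1 − (472.9) = 20.2 m north and -313.6 − (-348.3) = 34.7 m east.
Residual distance = √(20.2² + 34.7²) = 40.2 m.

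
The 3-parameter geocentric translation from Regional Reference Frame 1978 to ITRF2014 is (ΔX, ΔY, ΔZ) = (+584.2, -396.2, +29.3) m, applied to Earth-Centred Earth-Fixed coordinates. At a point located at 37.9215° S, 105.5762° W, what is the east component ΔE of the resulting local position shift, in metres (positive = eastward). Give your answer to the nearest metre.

The local east axis at (φ, λ) is (−sin λ, cos λ, 0), so ΔE = −sin(-105.5762°)·584.2 + cos(-105.5762°)·(-396.2) = 669.13 m.

ΔE = 669 m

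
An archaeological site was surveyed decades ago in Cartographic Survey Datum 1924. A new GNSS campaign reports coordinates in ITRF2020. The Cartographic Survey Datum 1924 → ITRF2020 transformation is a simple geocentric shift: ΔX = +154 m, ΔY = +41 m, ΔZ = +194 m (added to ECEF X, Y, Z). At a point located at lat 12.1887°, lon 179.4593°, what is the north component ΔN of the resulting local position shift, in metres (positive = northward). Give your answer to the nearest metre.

The local north axis is (−sin φ cos λ, −sin φ sin λ, cos φ), giving ΔN = 32.513 − 0.082 + 189.627 = 222.06 m.

ΔN = 222 m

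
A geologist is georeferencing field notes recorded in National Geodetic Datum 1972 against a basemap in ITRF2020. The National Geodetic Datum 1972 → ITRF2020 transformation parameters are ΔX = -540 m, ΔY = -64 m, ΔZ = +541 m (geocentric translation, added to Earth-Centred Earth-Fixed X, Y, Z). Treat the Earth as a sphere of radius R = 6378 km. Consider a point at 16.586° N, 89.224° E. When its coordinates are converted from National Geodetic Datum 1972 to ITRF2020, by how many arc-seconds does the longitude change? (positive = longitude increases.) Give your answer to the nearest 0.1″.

Δλ = 18.2″

sin φ = 0.285454, cos φ = 0.958392, sin λ = 0.999908, cos λ = 0.013543.
East component: ΔE = −sin λ·ΔX + cos λ·ΔY = −(0.999908)(-540) + (0.013543)(-64) = 539.08 m.
1° of latitude spans πR/180 = 111317 m; at latitude φ, 1° of longitude spans that × cos φ = 106685.5 m, so Δλ = 539.08 / 106685.5 × 3600 = 18.191″.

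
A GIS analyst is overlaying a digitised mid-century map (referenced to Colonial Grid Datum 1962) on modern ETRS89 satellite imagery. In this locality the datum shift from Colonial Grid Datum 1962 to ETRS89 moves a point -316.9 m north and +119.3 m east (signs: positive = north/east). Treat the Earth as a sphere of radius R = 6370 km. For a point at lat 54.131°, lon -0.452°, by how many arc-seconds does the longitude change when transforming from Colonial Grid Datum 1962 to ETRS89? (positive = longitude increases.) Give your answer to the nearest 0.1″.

Δλ = 6.6″

At latitude 54.131°, cos φ = 0.585934.
One radian of longitude at latitude φ spans R cos φ, so Δλ = ΔE / (R cos φ) = 119.3 / (6370000 × 0.585934) = 3.1963e-05 rad = 6.593″.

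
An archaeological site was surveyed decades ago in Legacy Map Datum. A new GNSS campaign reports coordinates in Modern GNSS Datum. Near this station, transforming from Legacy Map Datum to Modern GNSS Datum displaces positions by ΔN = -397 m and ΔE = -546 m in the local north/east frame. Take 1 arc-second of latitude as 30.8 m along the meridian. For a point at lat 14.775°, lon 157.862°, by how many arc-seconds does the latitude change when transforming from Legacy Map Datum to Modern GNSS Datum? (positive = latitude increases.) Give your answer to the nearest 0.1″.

Δφ = -12.9″

1″ of latitude = 30.80 m, so Δφ = -397.0 / 30.80 = -12.890″.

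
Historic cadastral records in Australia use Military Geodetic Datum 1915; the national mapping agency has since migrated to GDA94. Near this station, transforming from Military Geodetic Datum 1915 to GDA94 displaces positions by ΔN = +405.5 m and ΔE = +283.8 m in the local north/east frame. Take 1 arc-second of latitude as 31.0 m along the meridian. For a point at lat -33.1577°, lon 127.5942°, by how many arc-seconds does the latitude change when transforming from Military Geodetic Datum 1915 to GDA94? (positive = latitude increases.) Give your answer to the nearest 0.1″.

1″ of latitude = 31.00 m, so Δφ = 405.5 / 31.00 = 13.081″.

Δφ = 13.1″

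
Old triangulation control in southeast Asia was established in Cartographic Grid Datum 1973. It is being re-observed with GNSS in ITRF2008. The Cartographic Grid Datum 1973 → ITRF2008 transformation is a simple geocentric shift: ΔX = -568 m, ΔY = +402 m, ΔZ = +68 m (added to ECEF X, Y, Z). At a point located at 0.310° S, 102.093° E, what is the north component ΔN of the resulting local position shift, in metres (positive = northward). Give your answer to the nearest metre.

ΔN = 71 m

The local north axis is (−sin φ cos λ, −sin φ sin λ, cos φ), giving ΔN = 0.644 + 2.127 + 67.999 = 70.77 m.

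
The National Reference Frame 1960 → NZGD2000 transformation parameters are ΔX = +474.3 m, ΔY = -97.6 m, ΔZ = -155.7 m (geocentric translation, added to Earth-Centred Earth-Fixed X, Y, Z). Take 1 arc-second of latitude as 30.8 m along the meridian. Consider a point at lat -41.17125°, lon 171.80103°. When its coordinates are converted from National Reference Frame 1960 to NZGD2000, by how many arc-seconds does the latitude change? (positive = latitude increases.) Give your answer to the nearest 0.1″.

sin φ = -0.658312, cos φ = 0.752745, sin λ = 0.142611, cos λ = -0.989779.
North component: ΔN = −sin φ cos λ·ΔX − sin φ sin λ·ΔY + cos φ·ΔZ = −(-0.658312)(-0.989779)(474.3) − (-0.658312)(0.142611)(-97.6) + (0.752745)(-155.7) = -435.41 m.
1° of latitude spans 3600 × 30.80 = 110880 m, so Δφ = -435.41 / 110880 × 3600 = -14.137″.

Δφ = -14.1″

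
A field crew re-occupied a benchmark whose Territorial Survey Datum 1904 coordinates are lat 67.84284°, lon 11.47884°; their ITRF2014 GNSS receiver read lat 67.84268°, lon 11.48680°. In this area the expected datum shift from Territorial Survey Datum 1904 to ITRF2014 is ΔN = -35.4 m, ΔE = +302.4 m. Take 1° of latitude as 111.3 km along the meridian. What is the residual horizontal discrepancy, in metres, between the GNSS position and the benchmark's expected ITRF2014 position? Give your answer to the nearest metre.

Observed coordinate differences: Δφ = -0.00016°, Δλ = +0.00796°.
Converting to metres (1° lat = 111300 m, cos φ = 0.377148): observed ΔN = -17.8 m, observed ΔE = 334.1 m.
Subtracting the expected shift leaves a residual of -17.8 − (-35.4) = 17.6 m north and 334.1 − (302.4) = 31.7 m east.
Residual distance = √(17.6² + 31.7²) = 36.3 m.

36 m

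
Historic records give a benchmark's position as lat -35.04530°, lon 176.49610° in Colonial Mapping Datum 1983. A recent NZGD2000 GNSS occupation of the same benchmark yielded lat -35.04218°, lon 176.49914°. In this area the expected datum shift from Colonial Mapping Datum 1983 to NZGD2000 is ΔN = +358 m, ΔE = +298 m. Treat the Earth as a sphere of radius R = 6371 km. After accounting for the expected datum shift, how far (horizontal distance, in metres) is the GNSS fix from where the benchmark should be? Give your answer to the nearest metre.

Observed coordinate differences: Δφ = +0.00312°, Δλ = +0.00304°.
Converting to metres (1° lat = 111195 m, cos φ = 0.818698): observed ΔN = 346.9 m, observed ΔE = 276.7 m.
Subtracting the expected shift leaves a residual of 346.9 − (358) = -11.1 m north and 276.7 − (298) = -21.3 m east.
Residual distance = √((-11.1)² + (-21.3)²) = 24.0 m.

24 m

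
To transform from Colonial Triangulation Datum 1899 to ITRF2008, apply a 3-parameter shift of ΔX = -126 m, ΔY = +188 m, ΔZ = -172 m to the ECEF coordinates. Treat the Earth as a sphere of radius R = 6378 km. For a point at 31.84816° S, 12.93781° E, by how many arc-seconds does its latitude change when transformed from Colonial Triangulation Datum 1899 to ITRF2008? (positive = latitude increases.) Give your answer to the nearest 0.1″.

sin φ = -0.527670, cos φ = 0.849449, sin λ = 0.223893, cos λ = 0.974614.
North component: ΔN = −sin φ cos λ·ΔX − sin φ sin λ·ΔY + cos φ·ΔZ = −(-0.527670)(0.974614)(-126) − (-0.527670)(0.223893)(188) + (0.849449)(-172) = -188.69 m.
1° of latitude spans πR/180 = 111317 m, so Δφ = -188.69 / 111317 × 3600 = -6.102″.

Δφ = -6.1″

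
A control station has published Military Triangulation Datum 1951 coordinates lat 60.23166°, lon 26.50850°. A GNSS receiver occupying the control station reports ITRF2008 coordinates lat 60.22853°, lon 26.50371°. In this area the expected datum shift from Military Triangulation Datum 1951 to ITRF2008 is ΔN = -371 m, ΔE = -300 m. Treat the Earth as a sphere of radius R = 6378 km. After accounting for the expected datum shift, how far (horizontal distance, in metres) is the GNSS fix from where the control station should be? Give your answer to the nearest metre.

Observed coordinate differences: Δφ = -0.00313°, Δλ = -0.00479°.
Converting to metres (1° lat = 111317 m, cos φ = 0.496494): observed ΔN = -348.4 m, observed ΔE = -264.7 m.
Subtracting the expected shift leaves a residual of -348.4 − (-371) = 22.6 m north and -264.7 − (-300) = 35.3 m east.
Residual distance = √(22.6² + 35.3²) = 41.9 m.

42 m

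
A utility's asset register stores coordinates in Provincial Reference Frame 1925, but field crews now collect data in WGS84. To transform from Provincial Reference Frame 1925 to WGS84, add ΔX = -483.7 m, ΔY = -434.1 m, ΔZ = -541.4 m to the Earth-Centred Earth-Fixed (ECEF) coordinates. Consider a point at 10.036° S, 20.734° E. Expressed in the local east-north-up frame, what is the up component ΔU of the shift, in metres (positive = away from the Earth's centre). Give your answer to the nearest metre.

The local up (radial) axis is (cos φ cos λ, cos φ sin λ, sin φ), giving ΔU = -445.451 − 151.333 + 94.348 = -502.44 m.

ΔU = -502 m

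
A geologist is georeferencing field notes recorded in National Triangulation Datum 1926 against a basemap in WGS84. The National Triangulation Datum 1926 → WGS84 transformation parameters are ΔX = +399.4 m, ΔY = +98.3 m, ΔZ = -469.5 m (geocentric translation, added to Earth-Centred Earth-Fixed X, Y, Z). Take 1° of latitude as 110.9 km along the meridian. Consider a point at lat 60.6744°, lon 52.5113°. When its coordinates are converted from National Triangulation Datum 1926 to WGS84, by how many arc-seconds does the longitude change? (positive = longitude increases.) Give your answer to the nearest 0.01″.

sin φ = 0.871851, cos φ = 0.489772, sin λ = 0.793473, cos λ = 0.608605.
East component: ΔE = −sin λ·ΔX + cos λ·ΔY = −(0.793473)(399.4) + (0.608605)(98.3) = -257.09 m.
1° of latitude spans 110900 m; at latitude φ, 1° of longitude spans that × cos φ = 54315.7 m, so Δλ = -257.09 / 54315.7 × 3600 = -17.040″.

Δλ = -17.04″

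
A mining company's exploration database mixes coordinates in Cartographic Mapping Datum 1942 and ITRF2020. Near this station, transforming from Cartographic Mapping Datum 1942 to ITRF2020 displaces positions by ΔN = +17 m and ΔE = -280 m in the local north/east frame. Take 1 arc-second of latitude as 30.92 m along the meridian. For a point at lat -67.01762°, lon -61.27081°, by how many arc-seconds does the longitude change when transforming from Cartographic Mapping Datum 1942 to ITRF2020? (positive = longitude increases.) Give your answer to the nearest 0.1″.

Δλ = -23.2″

At latitude -67.01762°, cos φ = 0.390448.
1″ of longitude at this latitude = 30.92 × cos φ = 12.0727 m, so Δλ = -280.0 / 12.0727 = -23.193″.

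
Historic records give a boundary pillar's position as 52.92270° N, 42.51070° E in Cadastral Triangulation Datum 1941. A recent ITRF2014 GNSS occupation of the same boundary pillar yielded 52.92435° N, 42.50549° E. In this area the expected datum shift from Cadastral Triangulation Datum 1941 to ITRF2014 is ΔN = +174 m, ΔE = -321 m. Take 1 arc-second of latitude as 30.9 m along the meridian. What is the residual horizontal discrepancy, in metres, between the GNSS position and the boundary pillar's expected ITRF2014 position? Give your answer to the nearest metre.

30 m

Observed coordinate differences: Δφ = +0.00165°, Δλ = -0.00521°.
Converting to metres (1° lat = 111240 m, cos φ = 0.602892): observed ΔN = 183.5 m, observed ΔE = -349.4 m.
Subtracting the expected shift leaves a residual of 183.5 − (174) = 9.5 m north and -349.4 − (-321) = -28.4 m east.
Residual distance = √(9.5² + (-28.4)²) = 30.0 m.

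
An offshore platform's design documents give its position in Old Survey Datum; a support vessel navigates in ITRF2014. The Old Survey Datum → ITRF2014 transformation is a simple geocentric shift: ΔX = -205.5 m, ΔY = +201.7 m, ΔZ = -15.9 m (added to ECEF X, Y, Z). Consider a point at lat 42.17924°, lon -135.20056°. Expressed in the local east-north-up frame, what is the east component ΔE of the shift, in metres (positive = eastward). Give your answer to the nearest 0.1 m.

The local east axis at (φ, λ) is (−sin λ, cos λ, 0), so ΔE = −sin(-135.20056°)·(-205.5) + cos(-135.20056°)·201.7 = -287.92 m.

ΔE = -287.9 m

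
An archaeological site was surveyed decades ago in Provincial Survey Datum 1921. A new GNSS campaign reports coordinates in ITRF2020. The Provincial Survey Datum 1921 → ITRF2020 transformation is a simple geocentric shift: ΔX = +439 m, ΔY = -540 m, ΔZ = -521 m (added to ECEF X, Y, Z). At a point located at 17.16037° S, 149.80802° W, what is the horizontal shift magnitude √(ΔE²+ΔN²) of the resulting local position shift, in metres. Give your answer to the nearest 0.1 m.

At φ = -17.16037°, λ = -149.80802°: sin φ = -0.295047, cos φ = 0.955483, sin λ = -0.502899, cos λ = -0.864345.
ΔE = −sin λ·ΔX + cos λ·ΔY = −(-0.502899)·(439) + (-0.864345)·(-540) = 687.52 m.
ΔN = −sin φ cos λ·ΔX − sin φ sin λ·ΔY + cos φ·ΔZ = −(-0.295047)(-0.864345)(439) − (-0.295047)(-0.502899)(-540) + (0.955483)(-521) = -529.64 m.
Horizontal magnitude = √(ΔE² + ΔN²) = √(687.52² + (-529.64)²) = 867.87 m.

867.9 m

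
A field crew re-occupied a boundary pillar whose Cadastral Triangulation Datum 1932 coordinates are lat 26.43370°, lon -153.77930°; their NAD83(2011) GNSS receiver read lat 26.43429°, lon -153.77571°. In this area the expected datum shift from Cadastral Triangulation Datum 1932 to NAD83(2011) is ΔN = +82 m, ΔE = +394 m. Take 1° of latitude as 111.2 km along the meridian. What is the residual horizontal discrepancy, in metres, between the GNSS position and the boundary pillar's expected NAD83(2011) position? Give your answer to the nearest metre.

40 m

Observed coordinate differences: Δφ = +0.00059°, Δλ = +0.00359°.
Converting to metres (1° lat = 111200 m, cos φ = 0.895450): observed ΔN = 65.6 m, observed ΔE = 357.5 m.
Subtracting the expected shift leaves a residual of 65.6 − (82) = -16.4 m north and 357.5 − (394) = -36.5 m east.
Residual distance = √((-16.4)² + (-36.5)²) = 40.0 m.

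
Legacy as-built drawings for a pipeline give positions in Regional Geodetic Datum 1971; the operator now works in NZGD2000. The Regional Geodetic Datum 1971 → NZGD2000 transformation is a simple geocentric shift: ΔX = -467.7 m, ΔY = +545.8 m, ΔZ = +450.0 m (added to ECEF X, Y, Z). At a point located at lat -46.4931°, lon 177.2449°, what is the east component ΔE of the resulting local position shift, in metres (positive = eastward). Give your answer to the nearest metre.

At φ = -46.4931°, λ = 177.2449°: sin φ = -0.725291, cos φ = 0.688442, sin λ = 0.048067, cos λ = -0.998844.
ΔE = −sin λ·ΔX + cos λ·ΔY = −(0.048067)·(-467.7) + (-0.998844)·(545.8) = -522.69 m.

ΔE = -523 m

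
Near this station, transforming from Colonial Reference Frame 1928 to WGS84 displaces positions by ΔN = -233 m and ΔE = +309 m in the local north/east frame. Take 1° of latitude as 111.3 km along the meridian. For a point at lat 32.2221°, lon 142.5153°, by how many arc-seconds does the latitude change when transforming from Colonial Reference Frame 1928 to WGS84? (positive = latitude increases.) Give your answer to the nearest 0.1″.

1° of latitude = 111.3 km, so Δφ = -233.0 / 111300 = -0.0020934° = -7.536″.

Δφ = -7.5″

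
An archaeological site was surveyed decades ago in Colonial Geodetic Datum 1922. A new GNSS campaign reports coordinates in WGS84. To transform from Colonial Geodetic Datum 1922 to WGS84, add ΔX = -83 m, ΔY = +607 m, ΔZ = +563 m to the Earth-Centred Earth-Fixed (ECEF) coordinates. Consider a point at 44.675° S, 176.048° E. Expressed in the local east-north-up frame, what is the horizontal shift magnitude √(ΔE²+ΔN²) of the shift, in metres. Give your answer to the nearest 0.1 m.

773.3 m

At φ = -44.675°, λ = 176.048°: sin φ = -0.703084, cos φ = 0.711106, sin λ = 0.068921, cos λ = -0.997622.
ΔE = −sin λ·ΔX + cos λ·ΔY = −(0.068921)·(-83) + (-0.997622)·(607) = -599.84 m.
ΔN = −sin φ cos λ·ΔX − sin φ sin λ·ΔY + cos φ·ΔZ = −(-0.703084)(-0.997622)(-83) − (-0.703084)(0.068921)(607) + (0.711106)(563) = 487.98 m.
Horizontal magnitude = √(ΔE² + ΔN²) = √((-599.84)² + 487.98²) = 773.26 m.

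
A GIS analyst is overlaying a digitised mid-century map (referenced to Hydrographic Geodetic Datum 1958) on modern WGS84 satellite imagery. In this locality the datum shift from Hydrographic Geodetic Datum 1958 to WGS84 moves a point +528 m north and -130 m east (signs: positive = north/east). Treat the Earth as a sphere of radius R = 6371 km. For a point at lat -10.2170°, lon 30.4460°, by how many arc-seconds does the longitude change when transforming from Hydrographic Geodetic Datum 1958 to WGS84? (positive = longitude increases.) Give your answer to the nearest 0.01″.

At latitude -10.2170°, cos φ = 0.984143.
One radian of longitude at latitude φ spans R cos φ, so Δλ = ΔE / (R cos φ) = -130.0 / (6371000 × 0.984143) = -2.0734e-05 rad = -4.277″.

Δλ = -4.28″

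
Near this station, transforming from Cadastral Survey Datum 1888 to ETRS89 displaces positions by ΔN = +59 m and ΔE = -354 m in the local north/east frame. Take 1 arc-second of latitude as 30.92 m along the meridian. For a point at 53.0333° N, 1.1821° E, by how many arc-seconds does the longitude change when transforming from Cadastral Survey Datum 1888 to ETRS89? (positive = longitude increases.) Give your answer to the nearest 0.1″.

Δλ = -19.0″

At latitude 53.0333°, cos φ = 0.601351.
1″ of longitude at this latitude = 30.92 × cos φ = 18.5938 m, so Δλ = -354.0 / 18.5938 = -19.039″.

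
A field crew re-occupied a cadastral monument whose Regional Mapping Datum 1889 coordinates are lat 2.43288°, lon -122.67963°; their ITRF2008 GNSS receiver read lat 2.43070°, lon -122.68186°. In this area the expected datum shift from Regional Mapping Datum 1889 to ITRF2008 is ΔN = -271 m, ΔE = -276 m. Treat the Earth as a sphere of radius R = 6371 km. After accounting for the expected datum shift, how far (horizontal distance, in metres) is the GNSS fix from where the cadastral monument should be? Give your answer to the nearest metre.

Observed coordinate differences: Δφ = -0.00218°, Δλ = -0.00223°.
Converting to metres (1° lat = 111195 m, cos φ = 0.999099): observed ΔN = -242.4 m, observed ΔE = -247.7 m.
Subtracting the expected shift leaves a residual of -242.4 − (-271) = 28.6 m north and -247.7 − (-276) = 28.3 m east.
Residual distance = √(28.6² + 28.3²) = 40.2 m.

40 m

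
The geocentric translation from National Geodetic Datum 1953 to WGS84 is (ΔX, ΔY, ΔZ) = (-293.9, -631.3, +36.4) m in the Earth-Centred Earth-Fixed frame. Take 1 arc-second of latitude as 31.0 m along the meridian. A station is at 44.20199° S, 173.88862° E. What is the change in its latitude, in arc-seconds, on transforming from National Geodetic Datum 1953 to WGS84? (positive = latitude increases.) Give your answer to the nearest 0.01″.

Δφ = 5.90″

sin φ = -0.697190, cos φ = 0.716886, sin λ = 0.106462, cos λ = -0.994317.
North component: ΔN = −sin φ cos λ·ΔX − sin φ sin λ·ΔY + cos φ·ΔZ = −(-0.697190)(-0.994317)(-293.9) − (-0.697190)(0.106462)(-631.3) + (0.716886)(36.4) = 182.98 m.
1° of latitude spans 3600 × 31.00 = 111600 m, so Δφ = 182.98 / 111600 × 3600 = 5.902″.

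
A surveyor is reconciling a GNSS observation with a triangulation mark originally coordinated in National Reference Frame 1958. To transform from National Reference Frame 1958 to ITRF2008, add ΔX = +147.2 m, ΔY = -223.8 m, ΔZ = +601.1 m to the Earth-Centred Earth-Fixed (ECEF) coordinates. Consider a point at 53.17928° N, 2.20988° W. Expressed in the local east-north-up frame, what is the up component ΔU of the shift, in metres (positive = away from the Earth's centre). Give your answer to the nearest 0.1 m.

At φ = 53.17928°, λ = -2.20988°: sin φ = 0.800515, cos φ = 0.599313, sin λ = -0.038560, cos λ = 0.999256.
ΔU = cos φ cos λ·ΔX + cos φ sin λ·ΔY + sin φ·ΔZ = (0.599313)(0.999256)(147.2) + (0.599313)(-0.038560)(-223.8) + (0.800515)(601.1) = 574.51 m.

ΔU = 574.5 m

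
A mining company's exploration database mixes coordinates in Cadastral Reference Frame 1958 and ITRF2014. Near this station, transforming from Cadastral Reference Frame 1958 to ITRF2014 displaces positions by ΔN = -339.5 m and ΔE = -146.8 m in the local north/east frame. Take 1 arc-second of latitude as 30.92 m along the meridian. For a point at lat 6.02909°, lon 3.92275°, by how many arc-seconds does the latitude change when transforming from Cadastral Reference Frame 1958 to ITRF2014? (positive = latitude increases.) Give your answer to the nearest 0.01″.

Δφ = -10.98″

1″ of latitude = 30.92 m, so Δφ = -339.5 / 30.92 = -10.980″.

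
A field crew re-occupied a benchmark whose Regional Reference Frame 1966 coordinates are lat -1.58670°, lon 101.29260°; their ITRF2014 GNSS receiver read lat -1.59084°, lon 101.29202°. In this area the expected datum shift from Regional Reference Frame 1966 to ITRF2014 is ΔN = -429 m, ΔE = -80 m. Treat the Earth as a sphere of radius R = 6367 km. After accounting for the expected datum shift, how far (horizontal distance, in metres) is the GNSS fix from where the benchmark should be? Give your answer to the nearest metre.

Observed coordinate differences: Δφ = -0.00414°, Δλ = -0.00058°.
Converting to metres (1° lat = 111125 m, cos φ = 0.999617): observed ΔN = -460.1 m, observed ΔE = -64.4 m.
Subtracting the expected shift leaves a residual of -460.1 − (-429) = -31.1 m north and -64.4 − (-80) = 15.6 m east.
Residual distance = √((-31.1)² + 15.6²) = 34.7 m.

35 m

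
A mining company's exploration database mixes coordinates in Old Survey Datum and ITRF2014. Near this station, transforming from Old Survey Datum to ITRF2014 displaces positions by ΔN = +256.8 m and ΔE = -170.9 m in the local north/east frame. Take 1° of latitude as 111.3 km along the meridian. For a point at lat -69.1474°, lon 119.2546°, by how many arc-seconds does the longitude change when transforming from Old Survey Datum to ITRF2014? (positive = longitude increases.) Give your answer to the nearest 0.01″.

Δλ = -15.53″

At latitude -69.1474°, cos φ = 0.355965.
1° of longitude at this latitude = 111.3 × cos φ = 39.62 km, so Δλ = -170.9 / 39618.9 = -0.0043136° = -15.529″.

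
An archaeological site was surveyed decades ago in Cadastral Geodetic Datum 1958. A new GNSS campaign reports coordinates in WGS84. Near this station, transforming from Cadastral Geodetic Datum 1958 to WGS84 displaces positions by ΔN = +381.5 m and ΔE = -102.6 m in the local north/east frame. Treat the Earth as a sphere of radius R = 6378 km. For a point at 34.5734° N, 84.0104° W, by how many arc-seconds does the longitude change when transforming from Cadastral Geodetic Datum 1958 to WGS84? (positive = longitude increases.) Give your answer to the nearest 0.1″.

At latitude 34.5734°, cos φ = 0.823400.
One radian of longitude at latitude φ spans R cos φ, so Δλ = ΔE / (R cos φ) = -102.6 / (6378000 × 0.823400) = -1.9537e-05 rad = -4.030″.

Δλ = -4.0″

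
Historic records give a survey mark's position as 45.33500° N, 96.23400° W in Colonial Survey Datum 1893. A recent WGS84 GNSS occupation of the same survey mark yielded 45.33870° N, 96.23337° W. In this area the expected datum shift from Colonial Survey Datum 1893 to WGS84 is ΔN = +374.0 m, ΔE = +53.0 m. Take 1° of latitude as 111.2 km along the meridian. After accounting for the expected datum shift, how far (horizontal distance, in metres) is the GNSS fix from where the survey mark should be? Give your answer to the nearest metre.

Observed coordinate differences: Δφ = +0.00370°, Δλ = +0.00063°.
Converting to metres (1° lat = 111200 m, cos φ = 0.702960): observed ΔN = 411.4 m, observed ΔE = 49.2 m.
Subtracting the expected shift leaves a residual of 411.4 − (374.0) = 37.4 m north and 49.2 − (53.0) = -3.8 m east.
Residual distance = √(37.4² + (-3.8)²) = 37.6 m.

38 m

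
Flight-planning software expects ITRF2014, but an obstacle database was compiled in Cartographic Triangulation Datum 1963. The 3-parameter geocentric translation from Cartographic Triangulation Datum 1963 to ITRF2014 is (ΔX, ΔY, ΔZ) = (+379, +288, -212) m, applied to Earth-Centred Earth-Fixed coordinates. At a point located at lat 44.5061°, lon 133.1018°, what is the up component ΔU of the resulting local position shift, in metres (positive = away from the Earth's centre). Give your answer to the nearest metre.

ΔU = -183 m

At φ = 44.5061°, λ = 133.1018°: sin φ = 0.700985, cos φ = 0.713176, sin λ = 0.730141, cos λ = -0.683297.
ΔU = cos φ cos λ·ΔX + cos φ sin λ·ΔY + sin φ·ΔZ = (0.713176)(-0.683297)(379) + (0.713176)(0.730141)(288) + (0.700985)(-212) = -183.33 m.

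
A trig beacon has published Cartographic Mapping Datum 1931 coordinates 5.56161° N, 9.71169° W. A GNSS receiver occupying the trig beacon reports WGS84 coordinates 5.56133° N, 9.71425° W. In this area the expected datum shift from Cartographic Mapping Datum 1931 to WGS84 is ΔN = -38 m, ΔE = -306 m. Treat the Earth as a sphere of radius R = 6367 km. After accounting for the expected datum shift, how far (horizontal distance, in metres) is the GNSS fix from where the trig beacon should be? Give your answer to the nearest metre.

24 m

Observed coordinate differences: Δφ = -0.00028°, Δλ = -0.00256°.
Converting to metres (1° lat = 111125 m, cos φ = 0.995293): observed ΔN = -31.1 m, observed ΔE = -283.1 m.
Subtracting the expected shift leaves a residual of -31.1 − (-38) = 6.9 m north and -283.1 − (-306) = 22.9 m east.
Residual distance = √(6.9² + 22.9²) = 23.9 m.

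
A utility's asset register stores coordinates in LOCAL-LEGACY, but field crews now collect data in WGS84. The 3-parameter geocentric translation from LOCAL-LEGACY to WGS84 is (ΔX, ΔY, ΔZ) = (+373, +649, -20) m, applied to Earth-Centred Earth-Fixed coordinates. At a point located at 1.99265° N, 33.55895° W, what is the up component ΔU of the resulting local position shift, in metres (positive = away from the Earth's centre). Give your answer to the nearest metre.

The local up (radial) axis is (cos φ cos λ, cos φ sin λ, sin φ), giving ΔU = 310.639 − 358.547 − 0.695 = -48.60 m.

ΔU = -49 m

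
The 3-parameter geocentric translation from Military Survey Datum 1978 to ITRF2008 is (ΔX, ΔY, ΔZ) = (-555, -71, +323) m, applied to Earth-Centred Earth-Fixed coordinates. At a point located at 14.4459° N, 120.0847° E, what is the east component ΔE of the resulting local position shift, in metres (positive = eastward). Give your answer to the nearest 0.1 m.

At φ = 14.4459°, λ = 120.0847°: sin φ = 0.249466, cos φ = 0.968384, sin λ = 0.865285, cos λ = -0.501280.
ΔE = −sin λ·ΔX + cos λ·ΔY = −(0.865285)·(-555) + (-0.501280)·(-71) = 515.82 m.

ΔE = 515.8 m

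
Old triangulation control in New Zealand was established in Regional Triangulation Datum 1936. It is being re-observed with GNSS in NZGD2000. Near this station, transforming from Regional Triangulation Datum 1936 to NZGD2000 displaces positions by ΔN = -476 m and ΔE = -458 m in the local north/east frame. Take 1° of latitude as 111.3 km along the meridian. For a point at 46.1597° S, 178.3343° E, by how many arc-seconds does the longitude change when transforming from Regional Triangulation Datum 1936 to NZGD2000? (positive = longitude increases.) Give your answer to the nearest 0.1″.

Δλ = -21.4″

At latitude -46.1597°, cos φ = 0.692651.
1° of longitude at this latitude = 111.3 × cos φ = 77.09 km, so Δλ = -458.0 / 77092.0 = -0.0059410° = -21.387″.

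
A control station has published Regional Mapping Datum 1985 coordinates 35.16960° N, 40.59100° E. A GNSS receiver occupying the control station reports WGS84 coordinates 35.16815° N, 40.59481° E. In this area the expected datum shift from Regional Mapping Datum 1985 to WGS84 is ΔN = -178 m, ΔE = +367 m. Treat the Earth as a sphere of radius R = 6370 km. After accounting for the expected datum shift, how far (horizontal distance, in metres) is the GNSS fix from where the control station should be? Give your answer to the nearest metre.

Observed coordinate differences: Δφ = -0.00145°, Δλ = +0.00381°.
Converting to metres (1° lat = 111177 m, cos φ = 0.817451): observed ΔN = -161.2 m, observed ΔE = 346.3 m.
Subtracting the expected shift leaves a residual of -161.2 − (-178) = 16.8 m north and 346.3 − (367) = -20.7 m east.
Residual distance = √(16.8² + (-20.7)²) = 26.7 m.

27 m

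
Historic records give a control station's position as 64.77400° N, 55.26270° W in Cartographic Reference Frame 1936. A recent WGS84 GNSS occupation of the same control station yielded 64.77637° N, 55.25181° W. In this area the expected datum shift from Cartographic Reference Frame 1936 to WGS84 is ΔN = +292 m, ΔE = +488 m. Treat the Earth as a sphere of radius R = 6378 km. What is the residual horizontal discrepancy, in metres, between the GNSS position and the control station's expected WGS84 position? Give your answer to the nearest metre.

40 m

Observed coordinate differences: Δφ = +0.00237°, Δλ = +0.01089°.
Converting to metres (1° lat = 111317 m, cos φ = 0.426190): observed ΔN = 263.8 m, observed ΔE = 516.6 m.
Subtracting the expected shift leaves a residual of 263.8 − (292) = -28.2 m north and 516.6 − (488) = 28.6 m east.
Residual distance = √((-28.2)² + 28.6²) = 40.2 m.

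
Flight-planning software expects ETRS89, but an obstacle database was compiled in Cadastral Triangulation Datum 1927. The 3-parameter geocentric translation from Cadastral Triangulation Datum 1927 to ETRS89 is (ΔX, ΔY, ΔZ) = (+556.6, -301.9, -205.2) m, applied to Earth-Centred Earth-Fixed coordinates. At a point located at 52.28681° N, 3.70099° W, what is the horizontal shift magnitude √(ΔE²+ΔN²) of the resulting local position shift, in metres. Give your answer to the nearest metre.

At φ = 52.28681°, λ = -3.70099°: sin φ = 0.791083, cos φ = 0.611709, sin λ = -0.064550, cos λ = 0.997915.
ΔE = −sin λ·ΔX + cos λ·ΔY = −(-0.064550)·(556.6) + (0.997915)·(-301.9) = -265.34 m.
ΔN = −sin φ cos λ·ΔX − sin φ sin λ·ΔY + cos φ·ΔZ = −(0.791083)(0.997915)(556.6) − (0.791083)(-0.064550)(-301.9) + (0.611709)(-205.2) = -580.34 m.
Horizontal magnitude = √(ΔE² + ΔN²) = √((-265.34)² + (-580.34)²) = 638.12 m.

638 m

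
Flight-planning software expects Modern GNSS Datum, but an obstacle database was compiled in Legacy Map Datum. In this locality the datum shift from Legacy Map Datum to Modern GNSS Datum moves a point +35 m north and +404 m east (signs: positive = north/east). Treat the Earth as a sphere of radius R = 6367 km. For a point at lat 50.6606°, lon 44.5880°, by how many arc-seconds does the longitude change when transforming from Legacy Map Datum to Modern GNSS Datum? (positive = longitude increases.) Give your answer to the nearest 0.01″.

Δλ = 20.65″

At latitude 50.6606°, cos φ = 0.633913.
One radian of longitude at latitude φ spans R cos φ, so Δλ = ΔE / (R cos φ) = 404.0 / (6367000 × 0.633913) = 1.0010e-04 rad = 20.646″.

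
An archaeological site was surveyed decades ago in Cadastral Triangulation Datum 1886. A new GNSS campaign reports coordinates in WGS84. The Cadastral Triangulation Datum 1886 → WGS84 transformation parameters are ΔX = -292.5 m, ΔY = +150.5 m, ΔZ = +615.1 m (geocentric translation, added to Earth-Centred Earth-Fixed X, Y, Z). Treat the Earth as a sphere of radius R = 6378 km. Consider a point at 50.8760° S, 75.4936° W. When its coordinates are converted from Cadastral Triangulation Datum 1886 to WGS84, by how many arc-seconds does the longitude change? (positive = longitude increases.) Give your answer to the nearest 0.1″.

sin φ = -0.775782, cos φ = 0.631001, sin λ = -0.968120, cos λ = 0.250488.
East component: ΔE = −sin λ·ΔX + cos λ·ΔY = −(-0.968120)(-292.5) + (0.250488)(150.5) = -245.48 m.
1° of latitude spans πR/180 = 111317 m; at latitude φ, 1° of longitude spans that × cos φ = 70241.2 m, so Δλ = -245.48 / 70241.2 × 3600 = -12.581″.

Δλ = -12.6″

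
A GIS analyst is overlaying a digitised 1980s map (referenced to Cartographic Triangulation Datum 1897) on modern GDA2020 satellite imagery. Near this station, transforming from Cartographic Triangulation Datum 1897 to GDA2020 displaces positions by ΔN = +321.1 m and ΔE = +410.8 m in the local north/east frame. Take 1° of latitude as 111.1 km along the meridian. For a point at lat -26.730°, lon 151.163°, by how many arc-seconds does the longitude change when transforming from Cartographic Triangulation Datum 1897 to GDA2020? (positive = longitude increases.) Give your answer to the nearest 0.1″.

At latitude -26.730°, cos φ = 0.893136.
1° of longitude at this latitude = 111.1 × cos φ = 99.23 km, so Δλ = 410.8 / 99227.4 = 0.0041400° = 14.904″.

Δλ = 14.9″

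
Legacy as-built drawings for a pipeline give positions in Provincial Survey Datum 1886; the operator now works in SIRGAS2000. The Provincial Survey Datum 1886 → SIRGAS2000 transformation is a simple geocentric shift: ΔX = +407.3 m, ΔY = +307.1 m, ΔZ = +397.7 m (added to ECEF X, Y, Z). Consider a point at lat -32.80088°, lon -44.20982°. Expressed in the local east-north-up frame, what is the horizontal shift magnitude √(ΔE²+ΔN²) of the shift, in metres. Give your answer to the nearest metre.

The local east axis at (φ, λ) is (−sin λ, cos λ, 0), so ΔE = −sin(-44.20982°)·407.3 + cos(-44.20982°)·307.1 = 504.13 m.
The local north axis is (−sin φ cos λ, −sin φ sin λ, cos φ), giving ΔN = 158.155 − 116.003 + 334.290 = 376.44 m.
Horizontal magnitude = √(ΔE² + ΔN²) = √(504.13² + 376.44²) = 629.17 m.

629 m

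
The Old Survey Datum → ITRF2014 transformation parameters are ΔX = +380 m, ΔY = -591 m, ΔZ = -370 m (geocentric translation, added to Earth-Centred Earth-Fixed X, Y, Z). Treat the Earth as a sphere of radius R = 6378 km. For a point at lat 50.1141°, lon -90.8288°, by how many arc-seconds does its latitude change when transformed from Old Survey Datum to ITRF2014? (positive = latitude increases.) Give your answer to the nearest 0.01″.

Δφ = -22.20″

sin φ = 0.767323, cos φ = 0.641261, sin λ = -0.999895, cos λ = -0.014465.
North component: ΔN = −sin φ cos λ·ΔX − sin φ sin λ·ΔY + cos φ·ΔZ = −(0.767323)(-0.014465)(380) − (0.767323)(-0.999895)(-591) + (0.641261)(-370) = -686.49 m.
1° of latitude spans πR/180 = 111317 m, so Δφ = -686.49 / 111317 × 3600 = -22.201″.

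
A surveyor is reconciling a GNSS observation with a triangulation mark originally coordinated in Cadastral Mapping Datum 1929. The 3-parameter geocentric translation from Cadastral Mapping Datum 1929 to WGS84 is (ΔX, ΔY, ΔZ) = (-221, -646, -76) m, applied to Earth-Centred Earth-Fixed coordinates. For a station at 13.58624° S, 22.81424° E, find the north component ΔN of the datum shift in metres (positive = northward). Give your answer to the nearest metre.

At φ = -13.58624°, λ = 22.81424°: sin φ = -0.234909, cos φ = 0.972017, sin λ = 0.387745, cos λ = 0.921767.
ΔN = −sin φ cos λ·ΔX − sin φ sin λ·ΔY + cos φ·ΔZ = −(-0.234909)(0.921767)(-221) − (-0.234909)(0.387745)(-646) + (0.972017)(-76) = -180.57 m.

ΔN = -181 m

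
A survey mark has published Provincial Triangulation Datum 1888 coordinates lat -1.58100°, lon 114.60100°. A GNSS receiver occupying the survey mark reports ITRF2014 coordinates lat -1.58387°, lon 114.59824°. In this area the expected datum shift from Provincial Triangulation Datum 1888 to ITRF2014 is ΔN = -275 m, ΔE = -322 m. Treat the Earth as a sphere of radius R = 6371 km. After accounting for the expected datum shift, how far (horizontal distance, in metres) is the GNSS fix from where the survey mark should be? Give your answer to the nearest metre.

47 m

Observed coordinate differences: Δφ = -0.00287°, Δλ = -0.00276°.
Converting to metres (1° lat = 111195 m, cos φ = 0.999619): observed ΔN = -319.1 m, observed ΔE = -306.8 m.
Subtracting the expected shift leaves a residual of -319.1 − (-275) = -44.1 m north and -306.8 − (-322) = 15.2 m east.
Residual distance = √((-44.1)² + 15.2²) = 46.7 m.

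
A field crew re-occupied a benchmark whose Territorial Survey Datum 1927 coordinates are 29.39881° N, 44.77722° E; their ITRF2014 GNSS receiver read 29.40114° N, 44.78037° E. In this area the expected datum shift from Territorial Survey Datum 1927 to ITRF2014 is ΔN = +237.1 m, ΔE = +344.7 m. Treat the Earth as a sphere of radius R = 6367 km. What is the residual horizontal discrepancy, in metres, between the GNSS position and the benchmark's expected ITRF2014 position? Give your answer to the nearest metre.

45 m

Observed coordinate differences: Δφ = +0.00233°, Δλ = +0.00315°.
Converting to metres (1° lat = 111125 m, cos φ = 0.871224): observed ΔN = 258.9 m, observed ΔE = 305.0 m.
Subtracting the expected shift leaves a residual of 258.9 − (237.1) = 21.8 m north and 305.0 − (344.7) = -39.7 m east.
Residual distance = √(21.8² + (-39.7)²) = 45.3 m.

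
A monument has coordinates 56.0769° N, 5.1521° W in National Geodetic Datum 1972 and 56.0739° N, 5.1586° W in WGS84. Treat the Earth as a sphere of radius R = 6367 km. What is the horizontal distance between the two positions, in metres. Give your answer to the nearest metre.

523 m

Δφ = 56.0739° − 56.0769° = -0.0030°; Δλ = -5.1586° − -5.1521° = -0.0065°.
1° along a meridian = πR/180 = 111125 m.
ΔN = Δφ × 111125 = -333.4 m; ΔE = Δλ × 111125 × cos(56.0769°) = -0.0065 × 111125 × 0.558080 = -403.1 m.
Distance = √(ΔE² + ΔN²) = √((-403.1)² + (-333.4)²) = 523.1 m.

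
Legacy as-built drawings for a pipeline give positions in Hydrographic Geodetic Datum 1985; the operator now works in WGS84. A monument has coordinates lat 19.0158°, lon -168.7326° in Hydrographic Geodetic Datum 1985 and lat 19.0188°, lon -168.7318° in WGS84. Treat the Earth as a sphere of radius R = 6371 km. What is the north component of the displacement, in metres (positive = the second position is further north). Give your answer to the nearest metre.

ΔN = 334 m

Δφ = 19.0188° − 19.0158° = +0.0030°; Δλ = -168.7318° − -168.7326° = +0.0008°.
1° along a meridian = πR/180 = 111195 m.
ΔN = Δφ × 111195 = 333.6 m; ΔE = Δλ × 111195 × cos(19.0158°) = +0.0008 × 111195 × 0.945429 = 84.1 m.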